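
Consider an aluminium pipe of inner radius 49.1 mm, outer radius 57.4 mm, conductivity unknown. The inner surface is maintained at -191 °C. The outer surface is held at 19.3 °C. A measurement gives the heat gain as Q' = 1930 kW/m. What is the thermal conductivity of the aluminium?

k = 228 W/m·K

ΣR = ΔT/Q' = |-191 − 19.3|/1.93×10^6 = 1.090×10^-4 m·K/W
ln(r₂/r₁)/(2πk) = 1.090×10^-4 ⇒ k = 0.1562/(2π·1.090×10^-4) = 228 W/m·K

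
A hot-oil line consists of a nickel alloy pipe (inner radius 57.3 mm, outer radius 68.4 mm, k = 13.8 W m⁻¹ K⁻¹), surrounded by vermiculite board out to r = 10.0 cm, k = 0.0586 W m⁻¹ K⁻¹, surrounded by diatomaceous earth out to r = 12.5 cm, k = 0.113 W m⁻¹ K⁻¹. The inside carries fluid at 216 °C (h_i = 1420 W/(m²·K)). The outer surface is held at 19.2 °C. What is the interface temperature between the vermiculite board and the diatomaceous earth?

T = 65.0 °C

Treat each layer as a resistance in series:
  R'_conv,in = 1/(2πr h) = 1/(2π·0.0573·1420) = 0.001956 m·K/W
  R'_nickel alloy = ln(0.0684/0.0573)/(2πk) = 0.1771/(2π·13.8) = 0.002042 m·K/W
  R'_vermiculite board = ln(0.100/0.0684)/(2πk) = 0.3798/(2π·0.0586) = 1.032 m·K/W
  R'_diatomaceous earth = ln(0.125/0.100)/(2πk) = 0.2231/(2π·0.113) = 0.3143 m·K/W
ΣR = 0.001956 + 0.002042 + 1.032 + 0.3143 = 1.350 m·K/W
Q' = ΔT/ΣR = (216 °C − 19.2 °C)/1.350 = 145.8 W/m
From the inner boundary to the vermiculite board/diatomaceous earth interface, ΣR_partial = 1.036 m·K/W.
T_interface = T_in − Q'·ΣR_partial = 216 °C − (145.8)(1.036) = 65.0 °C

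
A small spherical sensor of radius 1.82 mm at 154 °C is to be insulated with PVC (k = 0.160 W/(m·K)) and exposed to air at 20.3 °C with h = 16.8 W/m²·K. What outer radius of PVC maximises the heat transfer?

For a sphere, r_cr = 2k_ins/h = 2·0.160/16.8 = 0.0190 m = 1.90 cm

r_cr = 1.90 cm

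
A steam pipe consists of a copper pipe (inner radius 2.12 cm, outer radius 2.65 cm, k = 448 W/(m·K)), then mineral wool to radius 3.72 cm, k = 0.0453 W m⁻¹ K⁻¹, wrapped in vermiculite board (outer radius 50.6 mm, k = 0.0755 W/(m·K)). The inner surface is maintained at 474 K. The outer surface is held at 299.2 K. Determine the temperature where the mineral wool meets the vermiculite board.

Treat each layer as a resistance in series:
  R'_copper = ln(0.0265/0.0212)/(2πk) = 0.2231/(2π·448) = 7.927×10^-5 m·K/W
  R'_mineral wool = ln(0.0372/0.0265)/(2πk) = 0.3392/(2π·0.0453) = 1.192 m·K/W
  R'_vermiculite board = ln(0.0506/0.0372)/(2πk) = 0.3076/(2π·0.0755) = 0.6485 m·K/W
ΣR = 7.927×10^-5 + 1.192 + 0.6485 = 1.841 m·K/W
Q' = ΔT/ΣR = (474 K − 299.2 K)/1.841 = 94.95 W/m
From the inner boundary to the mineral wool/vermiculite board interface, ΣR_partial = 1.192 m·K/W.
T_interface = T_in − Q'·ΣR_partial = 474 K − (94.95)(1.192) = 360.8 K

T = 360.8 K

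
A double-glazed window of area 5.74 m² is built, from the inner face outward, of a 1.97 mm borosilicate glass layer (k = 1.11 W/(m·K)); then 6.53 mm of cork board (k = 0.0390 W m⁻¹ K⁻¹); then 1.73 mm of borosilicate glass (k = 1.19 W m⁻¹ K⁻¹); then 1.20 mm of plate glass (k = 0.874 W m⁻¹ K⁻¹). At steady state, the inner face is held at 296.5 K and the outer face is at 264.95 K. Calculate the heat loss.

Treat each layer as a resistance in series:
  R_borosilicate glass = L/(kA) = 0.00197/(1.11·5.74) = 3.092×10^-4 K/W
  R_cork board = L/(kA) = 0.00653/(0.0390·5.74) = 0.02917 K/W
  R_borosilicate glass = L/(kA) = 0.00173/(1.19·5.74) = 2.533×10^-4 K/W
  R_plate glass = L/(kA) = 0.00120/(0.874·5.74) = 2.392×10^-4 K/W
ΣR = 3.092×10^-4 + 0.02917 + 2.533×10^-4 + 2.392×10^-4 = 0.02997 K/W
Q = ΔT/ΣR = (296.5 K − 264.95 K)/0.02997 = 1050 W

Q = 1050 W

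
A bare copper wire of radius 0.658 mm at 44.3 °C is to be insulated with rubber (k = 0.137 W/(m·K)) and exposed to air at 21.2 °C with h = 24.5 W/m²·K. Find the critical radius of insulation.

For a cylinder, r_cr = k_ins/h = 0.137/24.5 = 0.00559 m = 0.559 cm

r_cr = 0.559 cm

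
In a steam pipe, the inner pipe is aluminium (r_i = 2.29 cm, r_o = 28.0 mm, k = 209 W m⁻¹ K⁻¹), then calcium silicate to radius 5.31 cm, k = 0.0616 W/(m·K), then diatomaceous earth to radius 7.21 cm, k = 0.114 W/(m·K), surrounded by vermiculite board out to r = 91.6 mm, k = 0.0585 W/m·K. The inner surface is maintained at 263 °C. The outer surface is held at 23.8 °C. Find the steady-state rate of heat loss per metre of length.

Q' = 87.6 W/m

Series thermal resistances, inner to outer:
  R'_aluminium = ln(0.0280/0.0229)/(2πk) = 0.2011/(2π·209) = 1.531×10^-4 m·K/W
  R'_calcium silicate = ln(0.0531/0.0280)/(2πk) = 0.6400/(2π·0.0616) = 1.653 m·K/W
  R'_diatomaceous earth = ln(0.0721/0.0531)/(2πk) = 0.3059/(2π·0.114) = 0.4270 m·K/W
  R'_vermiculite board = ln(0.0916/0.0721)/(2πk) = 0.2394/(2π·0.0585) = 0.6512 m·K/W
ΣR = 1.531×10^-4 + 1.653 + 0.4270 + 0.6512 = 2.731 m·K/W
Q' = ΔT/ΣR = (263 °C − 23.8 °C)/2.731 = 87.6 W/m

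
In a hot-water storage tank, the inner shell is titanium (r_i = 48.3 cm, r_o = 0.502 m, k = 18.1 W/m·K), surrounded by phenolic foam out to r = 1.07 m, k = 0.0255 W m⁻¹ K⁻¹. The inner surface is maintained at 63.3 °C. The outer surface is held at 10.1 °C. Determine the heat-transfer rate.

Series thermal resistances, inner to outer:
  R_titanium = (1/0.483 − 1/0.502)/(4πk) = 0.07836/(4π·18.1) = 3.445×10^-4 K/W
  R_phenolic foam = (1/0.502 − 1/1.07)/(4πk) = 1.057/(4π·0.0255) = 3.300 K/W
ΣR = 3.445×10^-4 + 3.300 = 3.300 K/W
Q = ΔT/ΣR = (63.3 °C − 10.1 °C)/3.300 = 16.1 W

Q = 16.1 W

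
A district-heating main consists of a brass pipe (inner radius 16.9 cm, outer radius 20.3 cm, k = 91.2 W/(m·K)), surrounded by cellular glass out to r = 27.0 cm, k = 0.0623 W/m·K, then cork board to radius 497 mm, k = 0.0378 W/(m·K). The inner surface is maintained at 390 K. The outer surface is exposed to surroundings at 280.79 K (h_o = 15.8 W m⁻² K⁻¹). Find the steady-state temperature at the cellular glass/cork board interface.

T = 366.0 K

Resistance network (inner→outer):
  R'_brass = ln(0.203/0.169)/(2πk) = 0.1833/(2π·91.2) = 3.199×10^-4 m·K/W
  R'_cellular glass = ln(0.270/0.203)/(2πk) = 0.2852/(2π·0.0623) = 0.7286 m·K/W
  R'_cork board = ln(0.497/0.270)/(2πk) = 0.6102/(2π·0.0378) = 2.569 m·K/W
  R'_conv,out = 1/(2πr h) = 1/(2π·0.497·15.8) = 0.02027 m·K/W
ΣR = 3.199×10^-4 + 0.7286 + 2.569 + 0.02027 = 3.318 m·K/W
Q' = ΔT/ΣR = (390 K − 280.79 K)/3.318 = 32.91 W/m
From the inner boundary to the cellular glass/cork board interface, ΣR_partial = 0.7289 m·K/W.
T_interface = T_in − Q'·ΣR_partial = 390 K − (32.91)(0.7289) = 366.0 K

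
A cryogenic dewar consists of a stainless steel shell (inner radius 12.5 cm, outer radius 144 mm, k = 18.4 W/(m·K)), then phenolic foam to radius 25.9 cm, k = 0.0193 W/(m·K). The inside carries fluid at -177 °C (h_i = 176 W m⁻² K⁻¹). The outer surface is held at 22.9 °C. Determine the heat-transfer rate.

Treat each layer as a resistance in series:
  R_conv,in = 1/(4πr²h) = 1/(4π·0.125²·176) = 0.02894 K/W
  R_stainless steel = (1/0.125 − 1/0.144)/(4πk) = 1.056/(4π·18.4) = 0.004565 K/W
  R_phenolic foam = (1/0.144 − 1/0.259)/(4πk) = 3.083/(4π·0.0193) = 12.71 K/W
ΣR = 0.02894 + 0.004565 + 12.71 = 12.74 K/W
Q = ΔT/ΣR = (-177 °C − 22.9 °C)/12.74 = -15.7 W
(Negative Q ⇒ heat flows inward; heat gain = 15.7 W.)

Q = 15.7 W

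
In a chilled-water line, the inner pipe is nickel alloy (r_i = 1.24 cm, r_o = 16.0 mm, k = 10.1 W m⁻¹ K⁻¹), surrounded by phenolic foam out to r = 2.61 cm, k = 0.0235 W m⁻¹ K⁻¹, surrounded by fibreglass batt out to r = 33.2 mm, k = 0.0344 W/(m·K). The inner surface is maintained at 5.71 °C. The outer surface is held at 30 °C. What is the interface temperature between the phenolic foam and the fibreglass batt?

T = 23.9 °C

Series thermal resistances, inner to outer:
  R'_nickel alloy = ln(0.0160/0.0124)/(2πk) = 0.2549/(2π·10.1) = 0.004017 m·K/W
  R'_phenolic foam = ln(0.0261/0.0160)/(2πk) = 0.4893/(2π·0.0235) = 3.314 m·K/W
  R'_fibreglass batt = ln(0.0332/0.0261)/(2πk) = 0.2406/(2π·0.0344) = 1.113 m·K/W
ΣR = 0.004017 + 3.314 + 1.113 = 4.431 m·K/W
Q' = ΔT/ΣR = (5.71 °C − 30 °C)/4.431 = -5.482 W/m
From the inner boundary to the phenolic foam/fibreglass batt interface, ΣR_partial = 3.318 m·K/W.
T_interface = T_in − Q'·ΣR_partial = 5.71 °C − (-5.482)(3.318) = 23.9 °C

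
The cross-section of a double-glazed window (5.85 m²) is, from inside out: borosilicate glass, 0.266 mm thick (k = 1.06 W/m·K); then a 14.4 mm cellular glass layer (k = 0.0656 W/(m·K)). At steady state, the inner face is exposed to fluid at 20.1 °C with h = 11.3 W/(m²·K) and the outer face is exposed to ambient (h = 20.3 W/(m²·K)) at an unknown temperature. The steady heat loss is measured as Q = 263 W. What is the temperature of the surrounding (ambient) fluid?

Series resistances:
  R_conv,in = 1/(hA) = 1/(11.3·5.85) = 0.01513 K/W
  R_borosilicate glass = L/(kA) = 2.66×10^-4/(1.06·5.85) = 4.290×10^-5 K/W
  R_cellular glass = L/(kA) = 0.0144/(0.0656·5.85) = 0.03752 K/W
  R_conv,out = 1/(hA) = 1/(20.3·5.85) = 0.008421 K/W
ΣR = 0.06111 K/W
ΔT = Q·ΣR = 263 × 0.06111 = 16.07 K
Heat flows outward, so T_out = T_in − ΔT = 20.1 − 16.07 = 4.03 °C

T_out = 4.03 °C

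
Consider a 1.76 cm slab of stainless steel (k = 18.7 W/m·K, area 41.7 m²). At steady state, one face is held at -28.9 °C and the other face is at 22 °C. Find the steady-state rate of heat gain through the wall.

Q = 2.26×10^6 W

Q = kA·ΔT/L = 18.7 × 41.7 × |-28.9 °C − 22 °C| / 0.0176 = 2.26×10^6 W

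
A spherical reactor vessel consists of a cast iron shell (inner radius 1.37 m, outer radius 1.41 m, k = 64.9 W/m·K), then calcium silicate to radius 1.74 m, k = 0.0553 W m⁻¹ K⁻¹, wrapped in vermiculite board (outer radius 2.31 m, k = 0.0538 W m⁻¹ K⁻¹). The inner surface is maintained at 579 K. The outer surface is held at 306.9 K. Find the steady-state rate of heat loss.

Treat each layer as a resistance in series:
  R_cast iron = (1/1.37 − 1/1.41)/(4πk) = 0.02071/(4π·64.9) = 2.539×10^-5 K/W
  R_calcium silicate = (1/1.41 − 1/1.74)/(4πk) = 0.1345/(4π·0.0553) = 0.1936 K/W
  R_vermiculite board = (1/1.74 − 1/2.31)/(4πk) = 0.1418/(4π·0.0538) = 0.2098 K/W
ΣR = 2.539×10^-5 + 0.1936 + 0.2098 = 0.4034 K/W
Q = ΔT/ΣR = (579 K − 306.9 K)/0.4034 = 675 W

Q = 675 W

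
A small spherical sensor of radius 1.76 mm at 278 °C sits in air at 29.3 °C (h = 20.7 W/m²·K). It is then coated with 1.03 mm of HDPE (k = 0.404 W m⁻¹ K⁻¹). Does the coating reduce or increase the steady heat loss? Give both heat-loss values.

increases: 0.200 → 0.465 W

Critical radius for a sphere: r_cr = 2k/h = 0.0390 m = 3.90 cm.
Outer radius after coating: r₂ = 0.00176 + 0.00103 = 0.00279 m.
Since r₁ < r_cr and r₂ ≤ r_cr, the coating moves toward the maximum at r_cr — heat loss rises.
Bare: R = 1/(4πr₁²h) = 1241 K/W; Q = 248.7/1241 = 0.200 W.
Coated: R = R_cond + R_conv = 535.2 K/W; Q = 248.7/535.2 = 0.465 W.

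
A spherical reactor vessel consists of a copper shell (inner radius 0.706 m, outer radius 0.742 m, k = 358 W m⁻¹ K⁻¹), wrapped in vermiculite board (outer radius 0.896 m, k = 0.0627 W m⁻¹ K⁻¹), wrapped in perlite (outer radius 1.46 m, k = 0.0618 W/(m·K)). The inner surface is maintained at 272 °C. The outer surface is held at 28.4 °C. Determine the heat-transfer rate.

Q = 287 W

Treat each layer as a resistance in series:
  R_copper = (1/0.706 − 1/0.742)/(4πk) = 0.06872/(4π·358) = 1.528×10^-5 K/W
  R_vermiculite board = (1/0.742 − 1/0.896)/(4πk) = 0.2316/(4π·0.0627) = 0.2940 K/W
  R_perlite = (1/0.896 − 1/1.46)/(4πk) = 0.4311/(4π·0.0618) = 0.5552 K/W
ΣR = 1.528×10^-5 + 0.2940 + 0.5552 = 0.8492 K/W
Q = ΔT/ΣR = (272 °C − 28.4 °C)/0.8492 = 287 W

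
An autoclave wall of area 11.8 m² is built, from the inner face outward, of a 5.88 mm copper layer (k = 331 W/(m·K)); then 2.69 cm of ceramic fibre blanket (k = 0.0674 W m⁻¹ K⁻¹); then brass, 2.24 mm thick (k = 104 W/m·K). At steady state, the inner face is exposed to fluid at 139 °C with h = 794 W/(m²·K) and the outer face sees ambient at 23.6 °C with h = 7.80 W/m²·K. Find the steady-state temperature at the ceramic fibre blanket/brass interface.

Treat each layer as a resistance in series:
  R_conv,in = 1/(hA) = 1/(794·11.8) = 1.067×10^-4 K/W
  R_copper = L/(kA) = 0.00588/(331·11.8) = 1.505×10^-6 K/W
  R_ceramic fibre blanket = L/(kA) = 0.0269/(0.0674·11.8) = 0.03382 K/W
  R_brass = L/(kA) = 0.00224/(104·11.8) = 1.825×10^-6 K/W
  R_conv,out = 1/(hA) = 1/(7.80·11.8) = 0.01086 K/W
ΣR = 1.067×10^-4 + 1.505×10^-6 + 0.03382 + 1.825×10^-6 + 0.01086 = 0.04479 K/W
Q = ΔT/ΣR = (139 °C − 23.6 °C)/0.04479 = 2576 W
From the inner boundary to the ceramic fibre blanket/brass interface, ΣR_partial = 0.03393 K/W.
T_interface = T_in − Q·ΣR_partial = 139 °C − (2576)(0.03393) = 51.6 °C

T = 51.6 °C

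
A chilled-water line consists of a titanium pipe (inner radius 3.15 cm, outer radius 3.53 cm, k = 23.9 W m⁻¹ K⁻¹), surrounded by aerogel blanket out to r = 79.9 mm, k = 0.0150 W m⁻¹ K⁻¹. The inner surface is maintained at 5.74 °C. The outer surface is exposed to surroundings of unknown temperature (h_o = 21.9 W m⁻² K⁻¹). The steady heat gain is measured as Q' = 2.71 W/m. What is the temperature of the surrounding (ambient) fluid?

T_out = 29.5 °C

Sum the resistances:
  R'_titanium = ln(0.0353/0.0315)/(2πk) = 0.1139/(2π·23.9) = 7.585×10^-4 m·K/W
  R'_aerogel blanket = ln(0.0799/0.0353)/(2πk) = 0.8169/(2π·0.0150) = 8.668 m·K/W
  R'_conv,out = 1/(2πr h) = 1/(2π·0.0799·21.9) = 0.09096 m·K/W
ΣR = 8.759 m·K/W
ΔT = Q'·ΣR = 2.71 × 8.759 = 23.74 K
Heat flows inward, so T_out = T_in + ΔT = 5.74 + 23.74 = 29.5 °C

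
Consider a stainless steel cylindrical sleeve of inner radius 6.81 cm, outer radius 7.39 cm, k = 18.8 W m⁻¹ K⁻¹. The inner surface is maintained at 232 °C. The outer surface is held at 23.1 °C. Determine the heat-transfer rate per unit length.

Q' = 2πk·ΔT/ln(r₂/r₁) = 2π × 18.8 × 208.9 / ln(0.0739/0.0681) = 3.02×10^5 W/m

Q' = 302 kW/m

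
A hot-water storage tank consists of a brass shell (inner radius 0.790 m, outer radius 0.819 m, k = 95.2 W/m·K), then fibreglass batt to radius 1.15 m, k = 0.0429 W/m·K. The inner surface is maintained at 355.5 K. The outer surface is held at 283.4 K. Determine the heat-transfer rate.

Treat each layer as a resistance in series:
  R_brass = (1/0.790 − 1/0.819)/(4πk) = 0.04482/(4π·95.2) = 3.747×10^-5 K/W
  R_fibreglass batt = (1/0.819 − 1/1.15)/(4πk) = 0.3514/(4π·0.0429) = 0.6519 K/W
ΣR = 3.747×10^-5 + 0.6519 = 0.6519 K/W
Q = ΔT/ΣR = (355.5 K − 283.4 K)/0.6519 = 111 W

Q = 111 W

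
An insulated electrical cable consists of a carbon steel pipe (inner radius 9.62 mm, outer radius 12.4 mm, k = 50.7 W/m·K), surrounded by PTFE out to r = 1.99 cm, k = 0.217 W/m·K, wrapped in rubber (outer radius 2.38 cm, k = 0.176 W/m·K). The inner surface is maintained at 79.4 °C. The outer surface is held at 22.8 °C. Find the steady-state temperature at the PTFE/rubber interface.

Series thermal resistances, inner to outer:
  R'_carbon steel = ln(0.0124/0.00962)/(2πk) = 0.2539/(2π·50.7) = 7.969×10^-4 m·K/W
  R'_PTFE = ln(0.0199/0.0124)/(2πk) = 0.4730/(2π·0.217) = 0.3469 m·K/W
  R'_rubber = ln(0.0238/0.0199)/(2πk) = 0.1790/(2π·0.176) = 0.1618 m·K/W
ΣR = 7.969×10^-4 + 0.3469 + 0.1618 = 0.5095 m·K/W
Q' = ΔT/ΣR = (79.4 °C − 22.8 °C)/0.5095 = 111.1 W/m
From the inner boundary to the PTFE/rubber interface, ΣR_partial = 0.3477 m·K/W.
T_interface = T_in − Q'·ΣR_partial = 79.4 °C − (111.1)(0.3477) = 40.8 °C

T = 40.8 °C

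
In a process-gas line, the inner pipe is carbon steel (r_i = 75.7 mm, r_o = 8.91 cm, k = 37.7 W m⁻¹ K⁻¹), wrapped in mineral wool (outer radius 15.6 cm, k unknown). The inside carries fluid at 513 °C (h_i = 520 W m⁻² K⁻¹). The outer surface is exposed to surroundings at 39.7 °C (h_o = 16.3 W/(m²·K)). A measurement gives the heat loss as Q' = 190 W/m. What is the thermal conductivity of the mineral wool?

ΣR = ΔT/Q' = |513 − 39.7|/190 = 2.491 m·K/W
Known resistances:
  R'_conv,in = 1/(2πr h) = 1/(2π·0.0757·520) = 0.004043 m·K/W
  R'_carbon steel = ln(0.0891/0.0757)/(2πk) = 0.1630/(2π·37.7) = 6.880×10^-4 m·K/W
  R'_conv,out = 1/(2πr h) = 1/(2π·0.156·16.3) = 0.06259 m·K/W
R_mineral wool = ΣR − ΣR_known = 2.491 − 0.06732 = 2.424 m·K/W
ln(r₂/r₁)/(2πk) = 2.424 ⇒ k = 0.5601/(2π·2.424) = 0.0368 W/m·K

k = 0.0368 W/m·K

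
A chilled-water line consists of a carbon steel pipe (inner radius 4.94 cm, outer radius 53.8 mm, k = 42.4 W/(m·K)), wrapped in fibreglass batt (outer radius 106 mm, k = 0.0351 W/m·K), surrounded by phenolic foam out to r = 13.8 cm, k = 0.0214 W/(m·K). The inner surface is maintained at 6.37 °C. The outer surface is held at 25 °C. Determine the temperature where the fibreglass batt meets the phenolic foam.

Series thermal resistances, inner to outer:
  R'_carbon steel = ln(0.0538/0.0494)/(2πk) = 0.08532/(2π·42.4) = 3.203×10^-4 m·K/W
  R'_fibreglass batt = ln(0.106/0.0538)/(2πk) = 0.6782/(2π·0.0351) = 3.075 m·K/W
  R'_phenolic foam = ln(0.138/0.106)/(2πk) = 0.2638/(2π·0.0214) = 1.962 m·K/W
ΣR = 3.203×10^-4 + 3.075 + 1.962 = 5.037 m·K/W
Q' = ΔT/ΣR = (6.37 °C − 25 °C)/5.037 = -3.699 W/m
From the inner boundary to the fibreglass batt/phenolic foam interface, ΣR_partial = 3.075 m·K/W.
T_interface = T_in − Q'·ΣR_partial = 6.37 °C − (-3.699)(3.075) = 17.7 °C

T = 17.7 °C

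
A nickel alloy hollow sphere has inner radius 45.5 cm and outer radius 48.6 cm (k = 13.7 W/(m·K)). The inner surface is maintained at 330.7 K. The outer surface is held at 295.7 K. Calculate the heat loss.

Q = 4πk·ΔT/(1/r₁ − 1/r₂) = 4π × 13.7 × 35 / (1/0.455 − 1/0.486) = 43000 W

Q = 43000 W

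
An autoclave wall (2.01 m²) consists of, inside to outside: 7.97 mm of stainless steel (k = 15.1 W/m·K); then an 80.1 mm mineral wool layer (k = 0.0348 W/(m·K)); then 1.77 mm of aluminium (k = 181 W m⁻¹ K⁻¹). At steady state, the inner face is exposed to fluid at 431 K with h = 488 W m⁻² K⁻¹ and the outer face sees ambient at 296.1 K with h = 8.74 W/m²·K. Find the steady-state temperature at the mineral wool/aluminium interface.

Resistance network (inner→outer):
  R_conv,in = 1/(hA) = 1/(488·2.01) = 0.001019 K/W
  R_stainless steel = L/(kA) = 0.00797/(15.1·2.01) = 2.626×10^-4 K/W
  R_mineral wool = L/(kA) = 0.0801/(0.0348·2.01) = 1.145 K/W
  R_aluminium = L/(kA) = 0.00177/(181·2.01) = 4.865×10^-6 K/W
  R_conv,out = 1/(hA) = 1/(8.74·2.01) = 0.05692 K/W
ΣR = 0.001019 + 2.626×10^-4 + 1.145 + 4.865×10^-6 + 0.05692 = 1.203 K/W
Q = ΔT/ΣR = (431 K − 296.1 K)/1.203 = 112.1 W
From the inner boundary to the mineral wool/aluminium interface, ΣR_partial = 1.146 K/W.
T_interface = T_in − Q·ΣR_partial = 431 K − (112.1)(1.146) = 302.5 K

T = 302.5 K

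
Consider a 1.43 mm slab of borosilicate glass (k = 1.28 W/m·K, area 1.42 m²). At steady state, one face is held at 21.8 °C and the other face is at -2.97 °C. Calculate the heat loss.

Q = 31500 W

Q = kA·ΔT/L = 1.28 × 1.42 × |21.8 °C − -2.97 °C| / 0.00143 = 31500 W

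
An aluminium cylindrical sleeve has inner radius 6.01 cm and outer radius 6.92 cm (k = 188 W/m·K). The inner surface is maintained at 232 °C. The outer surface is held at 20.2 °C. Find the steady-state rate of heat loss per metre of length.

Q' = 2πk·ΔT/ln(r₂/r₁) = 2π × 188 × 211.8 / ln(0.0692/0.0601) = 1.77×10^6 W/m

Q' = 1770 kW/m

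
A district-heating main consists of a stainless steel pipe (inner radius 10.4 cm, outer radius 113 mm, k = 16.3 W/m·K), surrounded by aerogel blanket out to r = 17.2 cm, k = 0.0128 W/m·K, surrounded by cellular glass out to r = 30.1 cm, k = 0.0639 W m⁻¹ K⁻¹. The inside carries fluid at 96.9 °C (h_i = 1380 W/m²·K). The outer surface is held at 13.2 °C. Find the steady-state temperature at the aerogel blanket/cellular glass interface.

Resistance network (inner→outer):
  R'_conv,in = 1/(2πr h) = 1/(2π·0.104·1380) = 0.001109 m·K/W
  R'_stainless steel = ln(0.113/0.104)/(2πk) = 0.08300/(2π·16.3) = 8.104×10^-4 m·K/W
  R'_aerogel blanket = ln(0.172/0.113)/(2πk) = 0.4201/(2π·0.0128) = 5.224 m·K/W
  R'_cellular glass = ln(0.301/0.172)/(2πk) = 0.5596/(2π·0.0639) = 1.394 m·K/W
ΣR = 0.001109 + 8.104×10^-4 + 5.224 + 1.394 = 6.620 m·K/W
Q' = ΔT/ΣR = (96.9 °C − 13.2 °C)/6.620 = 12.64 W/m
From the inner boundary to the aerogel blanket/cellular glass interface, ΣR_partial = 5.226 m·K/W.
T_interface = T_in − Q'·ΣR_partial = 96.9 °C − (12.64)(5.226) = 30.8 °C

T = 30.8 °C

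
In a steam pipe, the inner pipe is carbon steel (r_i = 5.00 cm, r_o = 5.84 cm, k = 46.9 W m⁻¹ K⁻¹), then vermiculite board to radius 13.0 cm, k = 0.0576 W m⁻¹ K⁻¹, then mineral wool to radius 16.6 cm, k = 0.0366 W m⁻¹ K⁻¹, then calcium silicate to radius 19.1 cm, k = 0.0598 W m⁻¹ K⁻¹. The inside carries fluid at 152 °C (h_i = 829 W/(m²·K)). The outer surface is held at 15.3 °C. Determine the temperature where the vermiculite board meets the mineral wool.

Treat each layer as a resistance in series:
  R'_conv,in = 1/(2πr h) = 1/(2π·0.0500·829) = 0.003840 m·K/W
  R'_carbon steel = ln(0.0584/0.0500)/(2πk) = 0.1553/(2π·46.9) = 5.270×10^-4 m·K/W
  R'_vermiculite board = ln(0.130/0.0584)/(2πk) = 0.8002/(2π·0.0576) = 2.211 m·K/W
  R'_mineral wool = ln(0.166/0.130)/(2πk) = 0.2445/(2π·0.0366) = 1.063 m·K/W
  R'_calcium silicate = ln(0.191/0.166)/(2πk) = 0.1403/(2π·0.0598) = 0.3734 m·K/W
ΣR = 0.003840 + 5.270×10^-4 + 2.211 + 1.063 + 0.3734 = 3.652 m·K/W
Q' = ΔT/ΣR = (152 °C − 15.3 °C)/3.652 = 37.43 W/m
From the inner boundary to the vermiculite board/mineral wool interface, ΣR_partial = 2.215 m·K/W.
T_interface = T_in − Q'·ΣR_partial = 152 °C − (37.43)(2.215) = 69.1 °C

T = 69.1 °C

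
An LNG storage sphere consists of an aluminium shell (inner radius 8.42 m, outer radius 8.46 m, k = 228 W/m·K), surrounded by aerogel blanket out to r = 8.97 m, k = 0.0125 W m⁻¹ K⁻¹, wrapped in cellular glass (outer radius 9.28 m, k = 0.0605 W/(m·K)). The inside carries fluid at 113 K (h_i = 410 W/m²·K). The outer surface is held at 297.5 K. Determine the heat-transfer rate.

Treat each layer as a resistance in series:
  R_conv,in = 1/(4πr²h) = 1/(4π·8.42²·410) = 2.738×10^-6 K/W
  R_aluminium = (1/8.42 − 1/8.46)/(4πk) = 5.615×10^-4/(4π·228) = 1.960×10^-7 K/W
  R_aerogel blanket = (1/8.46 − 1/8.97)/(4πk) = 0.006721/(4π·0.0125) = 0.04278 K/W
  R_cellular glass = (1/8.97 − 1/9.28)/(4πk) = 0.003724/(4π·0.0605) = 0.004898 K/W
ΣR = 2.738×10^-6 + 1.960×10^-7 + 0.04278 + 0.004898 = 0.04768 K/W
Q = ΔT/ΣR = (113 K − 297.5 K)/0.04768 = -3870 W
(Negative Q ⇒ heat flows inward; heat gain = 3870 W.)

Q = 3.87 kW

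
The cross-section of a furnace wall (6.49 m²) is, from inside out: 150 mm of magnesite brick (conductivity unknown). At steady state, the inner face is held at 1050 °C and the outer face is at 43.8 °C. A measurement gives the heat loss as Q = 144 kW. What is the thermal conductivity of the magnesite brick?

ΣR = ΔT/Q = |1050 − 43.8|/1.44×10^5 = 0.006988 K/W
L/(kA) = 0.006988 ⇒ k = 0.150/(0.006988·6.49) = 3.31 W/m·K

k = 3.31 W/m·K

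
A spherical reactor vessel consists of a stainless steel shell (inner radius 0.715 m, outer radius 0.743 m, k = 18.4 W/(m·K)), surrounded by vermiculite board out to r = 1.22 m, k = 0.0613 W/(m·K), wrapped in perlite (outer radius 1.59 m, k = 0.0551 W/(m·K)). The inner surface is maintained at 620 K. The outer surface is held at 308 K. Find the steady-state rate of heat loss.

Q = 325 W

Treat each layer as a resistance in series:
  R_stainless steel = (1/0.715 − 1/0.743)/(4πk) = 0.05271/(4π·18.4) = 2.279×10^-4 K/W
  R_vermiculite board = (1/0.743 − 1/1.22)/(4πk) = 0.5262/(4π·0.0613) = 0.6831 K/W
  R_perlite = (1/1.22 − 1/1.59)/(4πk) = 0.1907/(4π·0.0551) = 0.2755 K/W
ΣR = 2.279×10^-4 + 0.6831 + 0.2755 = 0.9588 K/W
Q = ΔT/ΣR = (620 K − 308 K)/0.9588 = 325 W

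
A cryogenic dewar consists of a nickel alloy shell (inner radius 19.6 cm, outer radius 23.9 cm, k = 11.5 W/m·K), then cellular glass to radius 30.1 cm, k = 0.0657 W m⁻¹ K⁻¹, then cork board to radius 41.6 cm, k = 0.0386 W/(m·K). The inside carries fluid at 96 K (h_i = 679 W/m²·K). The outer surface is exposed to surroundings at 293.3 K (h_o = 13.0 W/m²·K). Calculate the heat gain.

Q = 66.2 W

Treat each layer as a resistance in series:
  R_conv,in = 1/(4πr²h) = 1/(4π·0.196²·679) = 0.003051 K/W
  R_nickel alloy = (1/0.196 − 1/0.239)/(4πk) = 0.9179/(4π·11.5) = 0.006352 K/W
  R_cellular glass = (1/0.239 − 1/0.301)/(4πk) = 0.8618/(4π·0.0657) = 1.044 K/W
  R_cork board = (1/0.301 − 1/0.416)/(4πk) = 0.9184/(4π·0.0386) = 1.893 K/W
  R_conv,out = 1/(4πr²h) = 1/(4π·0.416²·13.0) = 0.03537 K/W
ΣR = 0.003051 + 0.006352 + 1.044 + 1.893 + 0.03537 = 2.982 K/W
Q = ΔT/ΣR = (96 K − 293.3 K)/2.982 = -66.2 W
(Negative Q ⇒ heat flows inward; heat gain = 66.2 W.)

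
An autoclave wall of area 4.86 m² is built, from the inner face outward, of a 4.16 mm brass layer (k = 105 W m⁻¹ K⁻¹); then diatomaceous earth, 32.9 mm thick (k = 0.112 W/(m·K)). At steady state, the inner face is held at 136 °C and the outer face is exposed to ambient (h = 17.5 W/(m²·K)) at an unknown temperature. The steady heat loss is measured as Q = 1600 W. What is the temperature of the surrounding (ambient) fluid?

T_out = 20.5 °C

Series resistances:
  R_brass = L/(kA) = 0.00416/(105·4.86) = 8.152×10^-6 K/W
  R_diatomaceous earth = L/(kA) = 0.0329/(0.112·4.86) = 0.06044 K/W
  R_conv,out = 1/(hA) = 1/(17.5·4.86) = 0.01176 K/W
ΣR = 0.07221 K/W
ΔT = Q·ΣR = 1600 × 0.07221 = 115.5 K
Heat flows outward, so T_out = T_in − ΔT = 136 − 115.5 = 20.5 °C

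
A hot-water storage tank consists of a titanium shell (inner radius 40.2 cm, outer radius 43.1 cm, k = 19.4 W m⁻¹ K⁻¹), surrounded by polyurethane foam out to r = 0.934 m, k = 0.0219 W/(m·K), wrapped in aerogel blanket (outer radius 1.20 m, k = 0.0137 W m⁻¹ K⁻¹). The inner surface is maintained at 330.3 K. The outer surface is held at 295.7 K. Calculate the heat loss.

Q = 5.84 W

Treat each layer as a resistance in series:
  R_titanium = (1/0.402 − 1/0.431)/(4πk) = 0.1674/(4π·19.4) = 6.866×10^-4 K/W
  R_polyurethane foam = (1/0.431 − 1/0.934)/(4πk) = 1.250/(4π·0.0219) = 4.540 K/W
  R_aerogel blanket = (1/0.934 − 1/1.20)/(4πk) = 0.2373/(4π·0.0137) = 1.379 K/W
ΣR = 6.866×10^-4 + 4.540 + 1.379 = 5.920 K/W
Q = ΔT/ΣR = (330.3 K − 295.7 K)/5.920 = 5.84 W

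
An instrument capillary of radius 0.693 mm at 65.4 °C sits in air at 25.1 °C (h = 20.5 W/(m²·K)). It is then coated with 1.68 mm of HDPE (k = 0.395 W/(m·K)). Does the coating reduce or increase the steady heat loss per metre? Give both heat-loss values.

Critical radius for a cylinder: r_cr = k/h = 0.0193 m = 1.93 cm.
Outer radius after coating: r₂ = 6.93×10^-4 + 0.00168 = 0.002373 m.
Since r₁ < r_cr and r₂ ≤ r_cr, the coating moves toward the maximum at r_cr — heat loss rises.
Bare: R = 1/(2πr₁h) = 11.20 m·K/W; Q = 40.3/11.20 = 3.60 W/m.
Coated: R = R_cond + R_conv = 3.768 m·K/W; Q = 40.3/3.768 = 10.7 W/m.

increases: 3.60 → 10.7 W/m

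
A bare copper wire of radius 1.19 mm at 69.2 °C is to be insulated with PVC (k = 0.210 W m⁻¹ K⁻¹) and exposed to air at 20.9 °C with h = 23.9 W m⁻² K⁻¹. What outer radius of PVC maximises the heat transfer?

r_cr = 0.879 cm

For a cylinder, r_cr = k_ins/h = 0.210/23.9 = 0.00879 m = 0.879 cm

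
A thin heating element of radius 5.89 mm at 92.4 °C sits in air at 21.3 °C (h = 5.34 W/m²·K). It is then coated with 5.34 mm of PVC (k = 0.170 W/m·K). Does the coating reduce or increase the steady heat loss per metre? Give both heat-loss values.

Critical radius for a cylinder: r_cr = k/h = 0.0318 m = 3.18 cm.
Outer radius after coating: r₂ = 0.00589 + 0.00534 = 0.01123 m.
Since r₁ < r_cr and r₂ ≤ r_cr, the coating moves toward the maximum at r_cr — heat loss rises.
Bare: R = 1/(2πr₁h) = 5.060 m·K/W; Q = 71.1/5.060 = 14.1 W/m.
Coated: R = R_cond + R_conv = 3.258 m·K/W; Q = 71.1/3.258 = 21.8 W/m.

increases: 14.1 → 21.8 W/m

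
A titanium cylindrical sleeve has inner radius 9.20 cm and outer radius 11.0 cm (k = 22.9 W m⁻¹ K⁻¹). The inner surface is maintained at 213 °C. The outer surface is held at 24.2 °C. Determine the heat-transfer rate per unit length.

Q' = 2πk·ΔT/ln(r₂/r₁) = 2π × 22.9 × 188.8 / ln(0.110/0.0920) = 1.52×10^5 W/m

Q' = 1.52×10^5 W/m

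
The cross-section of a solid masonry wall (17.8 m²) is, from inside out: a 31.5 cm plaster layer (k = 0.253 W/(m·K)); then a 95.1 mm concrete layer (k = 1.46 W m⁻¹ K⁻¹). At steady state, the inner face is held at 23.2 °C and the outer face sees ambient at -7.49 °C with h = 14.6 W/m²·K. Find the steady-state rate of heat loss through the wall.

Treat each layer as a resistance in series:
  R_plaster = L/(kA) = 0.315/(0.253·17.8) = 0.06995 K/W
  R_concrete = L/(kA) = 0.0951/(1.46·17.8) = 0.003659 K/W
  R_conv,out = 1/(hA) = 1/(14.6·17.8) = 0.003848 K/W
ΣR = 0.06995 + 0.003659 + 0.003848 = 0.07746 K/W
Q = ΔT/ΣR = (23.2 °C − -7.49 °C)/0.07746 = 396 W

Q = 396 W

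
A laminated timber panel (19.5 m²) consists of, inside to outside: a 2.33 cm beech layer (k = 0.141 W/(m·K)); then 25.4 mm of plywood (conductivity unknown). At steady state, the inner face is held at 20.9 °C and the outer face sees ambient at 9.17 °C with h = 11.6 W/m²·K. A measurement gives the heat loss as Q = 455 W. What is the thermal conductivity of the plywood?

ΣR = ΔT/Q = |20.9 − 9.17|/455 = 0.02578 K/W
Known resistances:
  R_beech = L/(kA) = 0.0233/(0.141·19.5) = 0.008474 K/W
  R_conv,out = 1/(hA) = 1/(11.6·19.5) = 0.004421 K/W
R_plywood = ΣR − ΣR_known = 0.02578 − 0.01290 = 0.01288 K/W
L/(kA) = 0.01288 ⇒ k = 0.0254/(0.01288·19.5) = 0.101 W/m·K

k = 0.101 W/m·K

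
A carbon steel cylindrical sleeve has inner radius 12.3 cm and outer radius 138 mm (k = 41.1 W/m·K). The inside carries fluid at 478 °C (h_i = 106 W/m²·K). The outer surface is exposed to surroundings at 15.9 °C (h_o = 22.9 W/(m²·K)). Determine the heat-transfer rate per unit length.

Resistance network (inner→outer):
  R'_conv,in = 1/(2πr h) = 1/(2π·0.123·106) = 0.01221 m·K/W
  R'_carbon steel = ln(0.138/0.123)/(2πk) = 0.1151/(2π·41.1) = 4.456×10^-4 m·K/W
  R'_conv,out = 1/(2πr h) = 1/(2π·0.138·22.9) = 0.05036 m·K/W
ΣR = 0.01221 + 4.456×10^-4 + 0.05036 = 0.06302 m·K/W
Q' = ΔT/ΣR = (478 °C − 15.9 °C)/0.06302 = 7330 W/m

Q' = 7.33 kW/m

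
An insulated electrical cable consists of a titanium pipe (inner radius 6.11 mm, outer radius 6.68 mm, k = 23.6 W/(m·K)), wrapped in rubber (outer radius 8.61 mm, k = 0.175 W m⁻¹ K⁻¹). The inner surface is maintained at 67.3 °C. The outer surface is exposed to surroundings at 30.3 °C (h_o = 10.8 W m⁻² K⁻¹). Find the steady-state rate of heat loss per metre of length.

Treat each layer as a resistance in series:
  R'_titanium = ln(0.00668/0.00611)/(2πk) = 0.08919/(2π·23.6) = 6.015×10^-4 m·K/W
  R'_rubber = ln(0.00861/0.00668)/(2πk) = 0.2538/(2π·0.175) = 0.2308 m·K/W
  R'_conv,out = 1/(2πr h) = 1/(2π·0.00861·10.8) = 1.712 m·K/W
ΣR = 6.015×10^-4 + 0.2308 + 1.712 = 1.943 m·K/W
Q' = ΔT/ΣR = (67.3 °C − 30.3 °C)/1.943 = 19.0 W/m

Q' = 19.0 W/m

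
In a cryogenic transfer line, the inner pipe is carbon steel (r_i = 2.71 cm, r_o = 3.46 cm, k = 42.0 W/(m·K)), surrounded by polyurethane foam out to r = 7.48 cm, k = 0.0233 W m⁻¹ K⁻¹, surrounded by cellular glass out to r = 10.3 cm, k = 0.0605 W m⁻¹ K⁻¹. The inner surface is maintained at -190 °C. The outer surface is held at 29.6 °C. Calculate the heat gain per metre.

Treat each layer as a resistance in series:
  R'_carbon steel = ln(0.0346/0.0271)/(2πk) = 0.2443/(2π·42.0) = 9.258×10^-4 m·K/W
  R'_polyurethane foam = ln(0.0748/0.0346)/(2πk) = 0.7710/(2π·0.0233) = 5.266 m·K/W
  R'_cellular glass = ln(0.103/0.0748)/(2πk) = 0.3199/(2π·0.0605) = 0.8416 m·K/W
ΣR = 9.258×10^-4 + 5.266 + 0.8416 = 6.109 m·K/W
Q' = ΔT/ΣR = (-190 °C − 29.6 °C)/6.109 = -35.9 W/m
(Negative Q' ⇒ heat flows inward; heat gain = 35.9 W/m.)

Q' = 35.9 W/m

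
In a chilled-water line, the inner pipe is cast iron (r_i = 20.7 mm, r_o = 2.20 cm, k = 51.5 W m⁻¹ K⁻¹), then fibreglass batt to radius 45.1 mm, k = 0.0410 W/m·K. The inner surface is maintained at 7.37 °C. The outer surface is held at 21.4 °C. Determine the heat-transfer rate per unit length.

Q' = 5.03 W/m

Series thermal resistances, inner to outer:
  R'_cast iron = ln(0.0220/0.0207)/(2πk) = 0.06091/(2π·51.5) = 1.882×10^-4 m·K/W
  R'_fibreglass batt = ln(0.0451/0.0220)/(2πk) = 0.7178/(2π·0.0410) = 2.787 m·K/W
ΣR = 1.882×10^-4 + 2.787 = 2.787 m·K/W
Q' = ΔT/ΣR = (7.37 °C − 21.4 °C)/2.787 = -5.03 W/m
(Negative Q' ⇒ heat flows inward; heat gain = 5.03 W/m.)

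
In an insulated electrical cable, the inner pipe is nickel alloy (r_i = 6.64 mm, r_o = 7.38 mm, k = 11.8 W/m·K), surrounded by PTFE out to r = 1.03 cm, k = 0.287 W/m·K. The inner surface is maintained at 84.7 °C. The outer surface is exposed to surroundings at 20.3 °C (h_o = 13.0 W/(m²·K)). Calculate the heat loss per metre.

Series thermal resistances, inner to outer:
  R'_nickel alloy = ln(0.00738/0.00664)/(2πk) = 0.1057/(2π·11.8) = 0.001425 m·K/W
  R'_PTFE = ln(0.0103/0.00738)/(2πk) = 0.3334/(2π·0.287) = 0.1849 m·K/W
  R'_conv,out = 1/(2πr h) = 1/(2π·0.0103·13.0) = 1.189 m·K/W
ΣR = 0.001425 + 0.1849 + 1.189 = 1.375 m·K/W
Q' = ΔT/ΣR = (84.7 °C − 20.3 °C)/1.375 = 46.8 W/m

Q' = 46.8 W/m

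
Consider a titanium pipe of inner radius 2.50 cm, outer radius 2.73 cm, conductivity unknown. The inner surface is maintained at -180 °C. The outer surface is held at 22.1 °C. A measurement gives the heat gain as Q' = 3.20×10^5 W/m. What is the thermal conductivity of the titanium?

k = 22.2 W/m·K

ΣR = ΔT/Q' = |-180 − 22.1|/3.20×10^5 = 6.316×10^-4 m·K/W
ln(r₂/r₁)/(2πk) = 6.316×10^-4 ⇒ k = 0.08801/(2π·6.316×10^-4) = 22.2 W/m·K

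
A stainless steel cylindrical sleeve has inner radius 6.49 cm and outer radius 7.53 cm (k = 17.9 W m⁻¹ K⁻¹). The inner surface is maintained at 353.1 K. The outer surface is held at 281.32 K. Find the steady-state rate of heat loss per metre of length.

Q' = 54.3 kW/m

Q' = 2πk·ΔT/ln(r₂/r₁) = 2π × 17.9 × 71.78 / ln(0.0753/0.0649) = 54300 W/m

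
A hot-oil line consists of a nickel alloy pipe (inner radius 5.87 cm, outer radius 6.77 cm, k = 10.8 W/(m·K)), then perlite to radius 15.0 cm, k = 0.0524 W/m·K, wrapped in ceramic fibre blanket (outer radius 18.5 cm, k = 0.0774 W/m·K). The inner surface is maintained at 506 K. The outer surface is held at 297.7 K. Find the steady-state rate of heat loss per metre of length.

Series thermal resistances, inner to outer:
  R'_nickel alloy = ln(0.0677/0.0587)/(2πk) = 0.1426/(2π·10.8) = 0.002102 m·K/W
  R'_perlite = ln(0.150/0.0677)/(2πk) = 0.7955/(2π·0.0524) = 2.416 m·K/W
  R'_ceramic fibre blanket = ln(0.185/0.150)/(2πk) = 0.2097/(2π·0.0774) = 0.4312 m·K/W
ΣR = 0.002102 + 2.416 + 0.4312 = 2.849 m·K/W
Q' = ΔT/ΣR = (506 K − 297.7 K)/2.849 = 73.1 W/m

Q' = 73.1 W/m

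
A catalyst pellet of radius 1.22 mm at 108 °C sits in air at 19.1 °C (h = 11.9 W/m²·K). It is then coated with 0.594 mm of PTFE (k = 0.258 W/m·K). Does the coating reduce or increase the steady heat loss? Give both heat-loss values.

increases: 0.0198 → 0.0420 W

Critical radius for a sphere: r_cr = 2k/h = 0.0434 m = 4.34 cm.
Outer radius after coating: r₂ = 0.00122 + 5.94×10^-4 = 0.001814 m.
Since r₁ < r_cr and r₂ ≤ r_cr, the coating moves toward the maximum at r_cr — heat loss rises.
Bare: R = 1/(4πr₁²h) = 4493 K/W; Q = 88.9/4493 = 0.0198 W.
Coated: R = R_cond + R_conv = 2115 K/W; Q = 88.9/2115 = 0.0420 W.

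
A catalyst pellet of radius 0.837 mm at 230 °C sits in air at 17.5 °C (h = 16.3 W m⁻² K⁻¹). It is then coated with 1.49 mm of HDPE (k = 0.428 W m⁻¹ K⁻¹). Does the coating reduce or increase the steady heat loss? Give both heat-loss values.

Critical radius for a sphere: r_cr = 2k/h = 0.0525 m = 5.25 cm.
Outer radius after coating: r₂ = 8.37×10^-4 + 0.00149 = 0.002327 m.
Since r₁ < r_cr and r₂ ≤ r_cr, the coating moves toward the maximum at r_cr — heat loss rises.
Bare: R = 1/(4πr₁²h) = 6969 K/W; Q = 212.5/6969 = 0.0305 W.
Coated: R = R_cond + R_conv = 1044 K/W; Q = 212.5/1044 = 0.204 W.

increases: 0.0305 → 0.204 W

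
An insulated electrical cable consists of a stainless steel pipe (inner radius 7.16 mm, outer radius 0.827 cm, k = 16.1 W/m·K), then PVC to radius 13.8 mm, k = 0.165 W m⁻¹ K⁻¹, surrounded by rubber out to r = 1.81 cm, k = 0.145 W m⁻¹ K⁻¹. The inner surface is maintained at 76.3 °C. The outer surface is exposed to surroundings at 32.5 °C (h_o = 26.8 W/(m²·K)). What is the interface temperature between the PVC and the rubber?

Treat each layer as a resistance in series:
  R'_stainless steel = ln(0.00827/0.00716)/(2πk) = 0.1441/(2π·16.1) = 0.001425 m·K/W
  R'_PVC = ln(0.0138/0.00827)/(2πk) = 0.5120/(2π·0.165) = 0.4939 m·K/W
  R'_rubber = ln(0.0181/0.0138)/(2πk) = 0.2712/(2π·0.145) = 0.2977 m·K/W
  R'_conv,out = 1/(2πr h) = 1/(2π·0.0181·26.8) = 0.3281 m·K/W
ΣR = 0.001425 + 0.4939 + 0.2977 + 0.3281 = 1.121 m·K/W
Q' = ΔT/ΣR = (76.3 °C − 32.5 °C)/1.121 = 39.07 W/m
From the inner boundary to the PVC/rubber interface, ΣR_partial = 0.4953 m·K/W.
T_interface = T_in − Q'·ΣR_partial = 76.3 °C − (39.07)(0.4953) = 56.9 °C

T = 56.9 °C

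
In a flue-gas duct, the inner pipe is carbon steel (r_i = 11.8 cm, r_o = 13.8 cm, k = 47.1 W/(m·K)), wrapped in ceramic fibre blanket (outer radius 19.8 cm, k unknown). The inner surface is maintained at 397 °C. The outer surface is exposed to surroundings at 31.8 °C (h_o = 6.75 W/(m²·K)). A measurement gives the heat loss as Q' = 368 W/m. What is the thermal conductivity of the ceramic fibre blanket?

ΣR = ΔT/Q' = |397 − 31.8|/368 = 0.9924 m·K/W
Known resistances:
  R'_carbon steel = ln(0.138/0.118)/(2πk) = 0.1566/(2π·47.1) = 5.291×10^-4 m·K/W
  R'_conv,out = 1/(2πr h) = 1/(2π·0.198·6.75) = 0.1191 m·K/W
R_ceramic fibre blanket = ΣR − ΣR_known = 0.9924 − 0.1196 = 0.8728 m·K/W
ln(r₂/r₁)/(2πk) = 0.8728 ⇒ k = 0.3610/(2π·0.8728) = 0.0658 W/m·K

k = 0.0658 W/m·K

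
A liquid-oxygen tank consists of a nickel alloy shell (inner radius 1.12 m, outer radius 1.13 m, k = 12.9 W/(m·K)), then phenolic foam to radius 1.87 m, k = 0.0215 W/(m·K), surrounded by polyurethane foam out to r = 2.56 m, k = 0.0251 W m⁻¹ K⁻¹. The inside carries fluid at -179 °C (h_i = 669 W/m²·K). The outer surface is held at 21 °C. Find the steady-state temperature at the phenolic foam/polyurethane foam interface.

Treat each layer as a resistance in series:
  R_conv,in = 1/(4πr²h) = 1/(4π·1.12²·669) = 9.483×10^-5 K/W
  R_nickel alloy = (1/1.12 − 1/1.13)/(4πk) = 0.007901/(4π·12.9) = 4.874×10^-5 K/W
  R_phenolic foam = (1/1.13 − 1/1.87)/(4πk) = 0.3502/(4π·0.0215) = 1.296 K/W
  R_polyurethane foam = (1/1.87 − 1/2.56)/(4πk) = 0.1441/(4π·0.0251) = 0.4570 K/W
ΣR = 9.483×10^-5 + 4.874×10^-5 + 1.296 + 0.4570 = 1.753 K/W
Q = ΔT/ΣR = (-179 °C − 21 °C)/1.753 = -114.1 W
From the inner boundary to the phenolic foam/polyurethane foam interface, ΣR_partial = 1.296 K/W.
T_interface = T_in − Q·ΣR_partial = -179 °C − (-114.1)(1.296) = -31.1 °C

T = -31.1 °C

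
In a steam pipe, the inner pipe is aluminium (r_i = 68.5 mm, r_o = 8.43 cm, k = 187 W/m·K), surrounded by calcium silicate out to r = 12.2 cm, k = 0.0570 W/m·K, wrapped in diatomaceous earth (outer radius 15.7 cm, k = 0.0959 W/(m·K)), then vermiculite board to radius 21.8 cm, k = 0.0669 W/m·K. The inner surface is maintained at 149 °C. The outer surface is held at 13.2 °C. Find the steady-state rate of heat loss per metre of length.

Q' = 60.8 W/m

Resistance network (inner→outer):
  R'_aluminium = ln(0.0843/0.0685)/(2πk) = 0.2075/(2π·187) = 1.766×10^-4 m·K/W
  R'_calcium silicate = ln(0.122/0.0843)/(2πk) = 0.3696/(2π·0.0570) = 1.032 m·K/W
  R'_diatomaceous earth = ln(0.157/0.122)/(2πk) = 0.2522/(2π·0.0959) = 0.4186 m·K/W
  R'_vermiculite board = ln(0.218/0.157)/(2πk) = 0.3282/(2π·0.0669) = 0.7809 m·K/W
ΣR = 1.766×10^-4 + 1.032 + 0.4186 + 0.7809 = 2.232 m·K/W
Q' = ΔT/ΣR = (149 °C − 13.2 °C)/2.232 = 60.8 W/m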